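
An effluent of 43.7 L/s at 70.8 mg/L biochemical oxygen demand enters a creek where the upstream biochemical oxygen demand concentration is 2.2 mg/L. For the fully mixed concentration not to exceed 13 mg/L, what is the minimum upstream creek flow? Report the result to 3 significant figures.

234 L/s

Set C_mix = 13: (Q·2.200 + 43.70·70.80) / (Q + 43.70) = 13
→ Q = 43.70·(70.80 − 13)/(13 − 2.200) = 233.9 L/s.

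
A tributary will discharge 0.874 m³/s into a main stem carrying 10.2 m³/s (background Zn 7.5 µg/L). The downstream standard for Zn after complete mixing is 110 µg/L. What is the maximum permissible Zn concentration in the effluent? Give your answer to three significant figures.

1310 µg/L

At the limit, (Qr·Cr + Qe·Cₑ)/(Qr + Qe) = 110:
Cₑ = (11.07·110 − 10.20·7.500) / 0.8740 = 1306 µg/L.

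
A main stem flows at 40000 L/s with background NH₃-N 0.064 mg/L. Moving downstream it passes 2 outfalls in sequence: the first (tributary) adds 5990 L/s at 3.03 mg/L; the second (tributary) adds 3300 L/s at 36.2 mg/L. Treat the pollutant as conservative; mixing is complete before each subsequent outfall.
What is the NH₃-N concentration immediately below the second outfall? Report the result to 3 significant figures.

2.84 mg/L

Below outfall 1: Q → 45990 L/s, C = (40000·0.06400 + 5990·3.030)/45990 = 0.4503 mg/L.
Below outfall 2: Q → 49290 L/s, C = (45990·0.4503 + 3300·36.20)/49290 = 2.844 mg/L.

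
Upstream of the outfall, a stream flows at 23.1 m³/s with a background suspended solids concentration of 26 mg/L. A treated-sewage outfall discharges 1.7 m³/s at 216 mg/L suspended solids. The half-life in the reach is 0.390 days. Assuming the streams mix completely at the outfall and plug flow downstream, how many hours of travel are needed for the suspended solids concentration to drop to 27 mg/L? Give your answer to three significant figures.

4.97 h

Mixed concentration C = ΣQC/ΣQ = (23.10·26.00 + 1.700·216.0) / 24.80 = 967.8/24.80 = 39.02 mg/L.
Half-life 0.390 d → k = ln 2 / 0.390 = 1.777 d⁻¹.
39.02·exp(−k·t) = 27 → t = ln(39.02/27)/k = 17910 s = 4.974 h.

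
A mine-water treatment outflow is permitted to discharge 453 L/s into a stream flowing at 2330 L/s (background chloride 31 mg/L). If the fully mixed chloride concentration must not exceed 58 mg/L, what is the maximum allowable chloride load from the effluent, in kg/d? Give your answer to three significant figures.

Mass balance at the limit: 2330·31.00 + 453.0·Cₑ = 2783·58 → Cₑ = 196.9 mg/L.
453.0 L/s = 0.4530 m³/s. Load = 0.4530 m³/s × 196.9 g/m³ × 86 400 s/d = 7705 kg/d.

7710 kg/d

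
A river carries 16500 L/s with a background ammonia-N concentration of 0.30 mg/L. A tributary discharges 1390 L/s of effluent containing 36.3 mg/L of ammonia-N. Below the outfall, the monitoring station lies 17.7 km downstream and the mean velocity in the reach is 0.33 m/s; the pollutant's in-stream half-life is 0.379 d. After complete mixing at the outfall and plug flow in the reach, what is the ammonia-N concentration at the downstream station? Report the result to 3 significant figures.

Mass balance: C = (16500·0.3000 + 1390·36.30) / 17890 = 55410/17890 = 3.097 mg/L.
Travel time t = 17.7·1000 / 0.33 = 53640 s = 14.90 h.
Half-life 0.379 d → k = ln 2 / 0.379 = 1.829 d⁻¹.
After decay, C = 3.097 × e^(−kt) = 3.097 × 0.3213 = 0.9951 mg/L.

0.995 mg/L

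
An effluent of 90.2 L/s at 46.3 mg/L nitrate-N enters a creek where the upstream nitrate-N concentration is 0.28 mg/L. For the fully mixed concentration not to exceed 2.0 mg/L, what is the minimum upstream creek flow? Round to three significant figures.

2320 L/s

Set C_mix = 2.0: (Q·0.2800 + 90.20·46.30) / (Q + 90.20) = 2.0
→ Q = 90.20·(46.30 − 2.0)/(2.0 − 0.2800) = 2323 L/s.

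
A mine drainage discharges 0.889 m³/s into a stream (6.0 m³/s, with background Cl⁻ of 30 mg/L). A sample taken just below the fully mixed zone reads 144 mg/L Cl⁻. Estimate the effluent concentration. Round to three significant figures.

Mass balance: 6.000·30.00 + 0.8890·Cₑ = 6.889·144.0
→ Cₑ = (6.889·144.0 − 6.000·30.00) / 0.8890 = 913.4 mg/L.

913 mg/L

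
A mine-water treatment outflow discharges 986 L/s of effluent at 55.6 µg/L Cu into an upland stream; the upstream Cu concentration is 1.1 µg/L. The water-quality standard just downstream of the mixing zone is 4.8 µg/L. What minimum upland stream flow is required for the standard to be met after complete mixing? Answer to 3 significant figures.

13500 L/s

Set C_mix = 4.8: (Q·1.100 + 986.0·55.60) / (Q + 986.0) = 4.8
→ Q = 986.0·(55.60 − 4.8)/(4.8 − 1.100) = 13540 L/s.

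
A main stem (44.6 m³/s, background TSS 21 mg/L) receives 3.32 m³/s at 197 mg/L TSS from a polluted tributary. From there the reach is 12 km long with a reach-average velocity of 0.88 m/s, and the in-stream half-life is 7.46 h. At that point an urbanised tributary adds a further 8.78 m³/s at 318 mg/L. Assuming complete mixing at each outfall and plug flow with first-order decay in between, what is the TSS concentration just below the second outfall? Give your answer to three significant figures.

Mixed concentration C = ΣQC/ΣQ = (44.60·21.00 + 3.320·197.0) / 47.92 = 1591/47.92 = 33.19 mg/L; combined flow 47.92 m³/s.
Travel time t = 12·1000 / 0.88 = 13640 s = 3.788 h.
Half-life 7.46 h → k = ln 2 / 7.46 = 0.09292 h⁻¹ = 2.230 d⁻¹.
Applying C = C₀e^(−kt): 33.19 × 0.7033 = 23.35 mg/L.
Second outfall: C = (47.92·23.35 + 8.780·318.0)/56.70 = 68.97 mg/L.

69.0 mg/L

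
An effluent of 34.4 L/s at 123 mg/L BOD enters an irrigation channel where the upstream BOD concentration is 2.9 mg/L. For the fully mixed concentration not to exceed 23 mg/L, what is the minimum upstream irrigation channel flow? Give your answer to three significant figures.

171 L/s

Set C_mix = 23: (Q·2.900 + 34.40·123.0) / (Q + 34.40) = 23
→ Q = 34.40·(123.0 − 23)/(23 − 2.900) = 171.1 L/s.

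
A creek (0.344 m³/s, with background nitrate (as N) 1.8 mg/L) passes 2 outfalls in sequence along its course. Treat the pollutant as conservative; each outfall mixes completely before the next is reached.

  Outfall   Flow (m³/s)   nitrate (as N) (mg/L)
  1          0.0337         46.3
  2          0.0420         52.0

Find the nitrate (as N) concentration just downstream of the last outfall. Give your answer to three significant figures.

10.4 mg/L

Below outfall 1: Q → 0.3777 m³/s, C = (0.3440·1.800 + 0.03370·46.30)/0.3777 = 5.770 mg/L.
Below outfall 2: Q → 0.4197 m³/s, C = (0.3777·5.770 + 0.04200·52.00)/0.4197 = 10.40 mg/L.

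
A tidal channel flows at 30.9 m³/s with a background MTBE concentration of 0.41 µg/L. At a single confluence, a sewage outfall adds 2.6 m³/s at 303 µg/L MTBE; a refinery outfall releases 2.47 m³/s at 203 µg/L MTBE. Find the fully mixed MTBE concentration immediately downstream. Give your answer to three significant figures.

36.2 µg/L

Conservation of mass: C = (30.90·0.4100 + 2.600·303.0 + 2.470·203.0) / 35.97 = 1302/35.97 = 36.19 µg/L.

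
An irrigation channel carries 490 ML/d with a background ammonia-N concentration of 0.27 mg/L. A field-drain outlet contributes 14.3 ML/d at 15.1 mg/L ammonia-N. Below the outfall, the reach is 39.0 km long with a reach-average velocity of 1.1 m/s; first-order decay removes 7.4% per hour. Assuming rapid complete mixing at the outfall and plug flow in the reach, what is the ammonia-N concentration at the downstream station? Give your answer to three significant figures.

Flow-weighted average: C = (490.0·0.2700 + 14.30·15.10) / 504.3 = 348.2/504.3 = 0.6905 mg/L.
Travel time t = 39.0·1000 / 1.1 = 35450 s = 9.848 h.
7.4%/h lost → k = −ln(1 − 0.074) = 0.07688 h⁻¹.
Decay over the reach: 0.6905·exp(−kt) = 0.6905·0.4690 = 0.3239 mg/L.

0.324 mg/L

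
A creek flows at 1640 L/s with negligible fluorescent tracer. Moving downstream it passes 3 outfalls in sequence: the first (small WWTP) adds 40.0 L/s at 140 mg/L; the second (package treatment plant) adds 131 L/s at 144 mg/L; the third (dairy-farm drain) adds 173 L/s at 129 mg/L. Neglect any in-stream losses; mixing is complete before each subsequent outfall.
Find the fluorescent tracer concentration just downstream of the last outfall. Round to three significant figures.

23.6 mg/L

Below outfall 1: Q → 1680 L/s, C = (1640·0 + 40.00·140.0)/1680 = 3.333 mg/L.
Below outfall 2: Q → 1811 L/s, C = (1680·3.333 + 131.0·144.0)/1811 = 13.51 mg/L.
Below outfall 3: Q → 1984 L/s, C = (1811·13.51 + 173.0·129.0)/1984 = 23.58 mg/L.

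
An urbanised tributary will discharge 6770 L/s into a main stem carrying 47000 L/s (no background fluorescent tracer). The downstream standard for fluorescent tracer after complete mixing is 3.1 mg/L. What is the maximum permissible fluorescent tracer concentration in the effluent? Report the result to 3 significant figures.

At the limit, (Qr·Cr + Qe·Cₑ)/(Qr + Qe) = 3.1:
Cₑ = (53770·3.1 − 47000·0) / 6770 = 24.62 mg/L.

24.6 mg/L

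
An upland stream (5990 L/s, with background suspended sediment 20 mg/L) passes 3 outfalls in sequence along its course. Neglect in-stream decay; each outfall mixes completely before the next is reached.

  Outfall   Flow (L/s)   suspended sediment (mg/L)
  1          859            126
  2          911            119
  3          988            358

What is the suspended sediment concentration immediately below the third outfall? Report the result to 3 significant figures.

78.9 mg/L

Outfall 1: combined Q = 6849 L/s; C = (5990·20.00 + 859.0·126.0)/6849 = 33.29 mg/L.
Outfall 2: combined Q = 7760 L/s; C = (6849·33.29 + 911.0·119.0)/7760 = 43.36 mg/L.
Outfall 3: combined Q = 8748 L/s; C = (7760·43.36 + 988.0·358.0)/8748 = 78.89 mg/L.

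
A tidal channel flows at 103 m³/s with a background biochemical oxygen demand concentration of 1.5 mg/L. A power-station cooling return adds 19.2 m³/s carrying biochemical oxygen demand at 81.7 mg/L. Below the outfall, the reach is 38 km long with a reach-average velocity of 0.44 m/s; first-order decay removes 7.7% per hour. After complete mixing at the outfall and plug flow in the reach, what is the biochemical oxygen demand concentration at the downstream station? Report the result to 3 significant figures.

2.06 mg/L

After mixing, C = (103.0·1.500 + 19.20·81.70) / 122.2 = 1723/122.2 = 14.10 mg/L.
Travel time t = 38·1000 / 0.44 = 86360 s = 23.99 h.
7.7%/h lost → k = −ln(1 − 0.077) = 0.08013 h⁻¹.
Decay over the reach: 14.10·exp(−kt) = 14.10·0.1463 = 2.063 mg/L.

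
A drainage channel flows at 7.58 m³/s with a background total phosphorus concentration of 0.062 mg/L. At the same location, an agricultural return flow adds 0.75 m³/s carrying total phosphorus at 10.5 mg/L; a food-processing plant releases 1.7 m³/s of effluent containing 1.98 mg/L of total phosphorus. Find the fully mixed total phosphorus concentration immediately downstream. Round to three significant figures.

Conservation of mass: C = (7.580·0.06200 + 0.7500·10.50 + 1.700·1.980) / 10.03 = 11.71/10.03 = 1.168 mg/L.

1.17 mg/L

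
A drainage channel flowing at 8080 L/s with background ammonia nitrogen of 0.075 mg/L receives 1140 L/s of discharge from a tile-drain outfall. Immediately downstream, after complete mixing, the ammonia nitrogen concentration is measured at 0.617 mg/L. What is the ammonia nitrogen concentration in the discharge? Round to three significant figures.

Mass balance: 8080·0.07500 + 1140·Cₑ = 9220·0.6170
→ Cₑ = (9220·0.6170 − 8080·0.07500) / 1140 = 4.459 mg/L.

4.46 mg/L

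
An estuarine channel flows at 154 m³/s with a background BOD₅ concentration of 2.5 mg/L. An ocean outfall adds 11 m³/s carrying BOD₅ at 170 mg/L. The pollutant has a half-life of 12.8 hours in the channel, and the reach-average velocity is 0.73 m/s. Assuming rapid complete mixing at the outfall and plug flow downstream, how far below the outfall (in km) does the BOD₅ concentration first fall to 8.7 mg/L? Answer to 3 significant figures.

Flow-weighted average: C = (154.0·2.500 + 11.00·170.0) / 165.0 = 2255/165.0 = 13.67 mg/L.
Half-life 12.8 h → k = ln 2 / 12.8 = 0.05415 h⁻¹ = 1.300 d⁻¹.
Set 13.67·exp(−k·t) = 8.7 → t = ln(13.67/8.7)/k = 30020 s = 8.340 h.
Distance = v·t = 0.73·30020 = 21920 m = 21.92 km.

21.9 km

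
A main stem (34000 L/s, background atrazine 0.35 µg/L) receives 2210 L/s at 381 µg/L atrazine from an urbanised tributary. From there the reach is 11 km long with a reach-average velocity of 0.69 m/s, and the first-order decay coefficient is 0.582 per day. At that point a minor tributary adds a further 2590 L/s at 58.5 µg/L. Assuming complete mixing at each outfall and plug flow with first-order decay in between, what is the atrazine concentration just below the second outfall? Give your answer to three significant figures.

After mixing, C = (34000·0.3500 + 2210·381.0) / 36210 = 853900/36210 = 23.58 µg/L; combined flow 36210 L/s.
Travel time t = 11·1000 / 0.69 = 15940 s = 4.428 h.
First-order decay: C = 23.58·exp(−k·t) = 23.58·0.8982 = 21.18 µg/L.
Second outfall: C = (36210·21.18 + 2590·58.50)/38800 = 23.67 µg/L.

23.7 µg/L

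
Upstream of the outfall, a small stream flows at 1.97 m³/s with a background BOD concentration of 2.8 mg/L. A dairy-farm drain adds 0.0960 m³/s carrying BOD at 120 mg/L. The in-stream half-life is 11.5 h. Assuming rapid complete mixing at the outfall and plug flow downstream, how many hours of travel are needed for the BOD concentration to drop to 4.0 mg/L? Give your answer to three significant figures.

12.0 h

Conservation of mass: C = (1.970·2.800 + 0.09600·120.0) / 2.066 = 17.04/2.066 = 8.246 mg/L.
Half-life 11.5 h → k = ln 2 / 11.5 = 0.06027 h⁻¹ = 1.447 d⁻¹.
8.246·exp(−k·t) = 4.0 → t = ln(8.246/4.0)/k = 43210 s = 12.00 h.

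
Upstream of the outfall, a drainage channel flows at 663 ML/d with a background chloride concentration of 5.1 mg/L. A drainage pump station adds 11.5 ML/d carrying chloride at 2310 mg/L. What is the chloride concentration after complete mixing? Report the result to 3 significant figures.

44.4 mg/L

After mixing, C = (663.0·5.100 + 11.50·2310) / 674.5 = 29950/674.5 = 44.40 mg/L.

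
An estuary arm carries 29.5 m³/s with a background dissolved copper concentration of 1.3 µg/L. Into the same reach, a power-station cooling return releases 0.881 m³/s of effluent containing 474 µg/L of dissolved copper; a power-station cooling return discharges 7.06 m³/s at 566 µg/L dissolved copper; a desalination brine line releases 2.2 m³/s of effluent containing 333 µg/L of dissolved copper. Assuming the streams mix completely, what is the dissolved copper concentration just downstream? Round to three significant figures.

131 µg/L

Flow-weighted average: C = (29.50·1.300 + 0.8810·474.0 + 7.060·566.0 + 2.200·333.0) / 39.64 = 5185/39.64 = 130.8 µg/L.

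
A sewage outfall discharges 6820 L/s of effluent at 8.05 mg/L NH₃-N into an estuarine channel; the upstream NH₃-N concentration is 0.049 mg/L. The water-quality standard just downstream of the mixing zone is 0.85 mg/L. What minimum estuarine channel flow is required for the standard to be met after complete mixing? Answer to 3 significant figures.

61300 L/s

Set C_mix = 0.85: (Q·0.04900 + 6820·8.050) / (Q + 6820) = 0.85
→ Q = 6820·(8.050 − 0.85)/(0.85 − 0.04900) = 61300 L/s.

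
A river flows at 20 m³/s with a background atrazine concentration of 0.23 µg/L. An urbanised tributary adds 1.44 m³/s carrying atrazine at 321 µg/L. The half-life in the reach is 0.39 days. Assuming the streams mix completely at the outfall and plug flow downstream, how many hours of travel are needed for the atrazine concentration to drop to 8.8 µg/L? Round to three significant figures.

After mixing, C = (20.00·0.2300 + 1.440·321.0) / 21.44 = 466.8/21.44 = 21.77 µg/L.
Half-life 0.39 d → k = ln 2 / 0.39 = 1.777 d⁻¹.
21.77·exp(−k·t) = 8.8 → t = ln(21.77/8.8)/k = 44040 s = 12.23 h.

12.2 h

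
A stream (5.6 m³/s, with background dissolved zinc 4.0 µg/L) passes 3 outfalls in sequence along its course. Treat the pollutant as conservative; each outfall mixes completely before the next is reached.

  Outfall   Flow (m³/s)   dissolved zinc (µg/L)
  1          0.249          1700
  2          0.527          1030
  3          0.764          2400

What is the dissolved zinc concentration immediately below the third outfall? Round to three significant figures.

Below outfall 1: Q → 5.849 m³/s, C = (5.600·4.000 + 0.2490·1700)/5.849 = 76.20 µg/L.
Below outfall 2: Q → 6.376 m³/s, C = (5.849·76.20 + 0.5270·1030)/6.376 = 155.0 µg/L.
Below outfall 3: Q → 7.140 m³/s, C = (6.376·155.0 + 0.7640·2400)/7.140 = 395.3 µg/L.

395 µg/L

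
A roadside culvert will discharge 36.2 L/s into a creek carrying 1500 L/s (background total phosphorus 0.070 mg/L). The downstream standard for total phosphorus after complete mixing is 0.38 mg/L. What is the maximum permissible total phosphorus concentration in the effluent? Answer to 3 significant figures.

At the limit, (Qr·Cr + Qe·Cₑ)/(Qr + Qe) = 0.38:
Cₑ = (1536·0.38 − 1500·0.07000) / 36.20 = 13.23 mg/L.

13.2 mg/L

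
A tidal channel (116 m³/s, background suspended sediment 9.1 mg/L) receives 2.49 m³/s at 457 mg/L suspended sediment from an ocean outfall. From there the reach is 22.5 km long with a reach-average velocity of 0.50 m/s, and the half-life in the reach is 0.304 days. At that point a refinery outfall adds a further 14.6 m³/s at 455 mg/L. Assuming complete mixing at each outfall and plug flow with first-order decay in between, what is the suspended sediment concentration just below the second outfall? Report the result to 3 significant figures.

54.9 mg/L

Mixed concentration C = ΣQC/ΣQ = (116.0·9.100 + 2.490·457.0) / 118.5 = 2194/118.5 = 18.51 mg/L; combined flow 118.5 m³/s.
Travel time t = 22.5·1000 / 0.50 = 45000 s = 12.50 h.
Half-life 0.304 d → k = ln 2 / 0.304 = 2.280 d⁻¹.
First-order decay: C = 18.51·exp(−k·t) = 18.51·0.3050 = 5.646 mg/L.
Second outfall: C = (118.5·5.646 + 14.60·455.0)/133.1 = 54.94 mg/L.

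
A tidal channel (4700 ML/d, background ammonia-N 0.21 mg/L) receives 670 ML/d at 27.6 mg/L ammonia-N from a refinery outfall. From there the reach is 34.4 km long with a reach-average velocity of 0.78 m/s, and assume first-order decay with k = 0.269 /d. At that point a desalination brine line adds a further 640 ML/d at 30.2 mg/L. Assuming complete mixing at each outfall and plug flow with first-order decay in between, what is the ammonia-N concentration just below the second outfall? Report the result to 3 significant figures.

Conservation of mass: C = (4700·0.2100 + 670.0·27.60) / 5370 = 19480/5370 = 3.627 mg/L; combined flow 5370 ML/d.
Travel time t = 34.4·1000 / 0.78 = 44100 s = 12.25 h.
First-order decay: C = 3.627·exp(−k·t) = 3.627·0.8717 = 3.162 mg/L.
At the second outfall, C = (5370·3.162 + 640.0·30.20) / (5370 + 640.0) = 6.041 mg/L.

6.04 mg/L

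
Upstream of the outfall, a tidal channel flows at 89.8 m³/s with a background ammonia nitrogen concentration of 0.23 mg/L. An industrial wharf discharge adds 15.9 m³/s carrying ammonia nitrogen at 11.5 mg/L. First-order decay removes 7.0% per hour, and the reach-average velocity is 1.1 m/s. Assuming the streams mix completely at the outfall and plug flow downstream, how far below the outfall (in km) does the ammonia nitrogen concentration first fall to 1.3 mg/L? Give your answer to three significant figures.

21.4 km

Flow-weighted average: C = (89.80·0.2300 + 15.90·11.50) / 105.7 = 203.5/105.7 = 1.925 mg/L.
7.0%/h lost → k = −ln(1 − 0.07) = 0.07257 h⁻¹.
Set 1.925·exp(−k·t) = 1.3 → t = ln(1.925/1.3)/k = 19480 s = 5.412 h.
Distance = v·t = 1.1·19480 = 21430 m = 21.43 km.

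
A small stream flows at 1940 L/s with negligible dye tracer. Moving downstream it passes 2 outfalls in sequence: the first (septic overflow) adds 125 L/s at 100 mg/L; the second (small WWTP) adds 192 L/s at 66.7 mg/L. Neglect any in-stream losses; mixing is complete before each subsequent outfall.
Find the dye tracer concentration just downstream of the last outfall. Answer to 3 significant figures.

Outfall 1: combined Q = 2065 L/s; C = (1940·0 + 125.0·100.0)/2065 = 6.053 mg/L.
Outfall 2: combined Q = 2257 L/s; C = (2065·6.053 + 192.0·66.70)/2257 = 11.21 mg/L.

11.2 mg/L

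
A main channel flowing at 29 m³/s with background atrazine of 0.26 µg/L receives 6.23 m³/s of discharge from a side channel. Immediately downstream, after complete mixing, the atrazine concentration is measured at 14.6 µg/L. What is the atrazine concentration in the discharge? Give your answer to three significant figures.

81.4 µg/L

Mass balance: 29.00·0.2600 + 6.230·Cₑ = 35.23·14.60
→ Cₑ = (35.23·14.60 − 29.00·0.2600) / 6.230 = 81.35 µg/L.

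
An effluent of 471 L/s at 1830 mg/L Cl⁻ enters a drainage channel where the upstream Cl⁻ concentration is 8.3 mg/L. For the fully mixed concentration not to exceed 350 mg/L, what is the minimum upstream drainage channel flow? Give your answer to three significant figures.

Set C_mix = 350: (Q·8.300 + 471.0·1830) / (Q + 471.0) = 350
→ Q = 471.0·(1830 − 350)/(350 − 8.300) = 2040 L/s.

2040 L/s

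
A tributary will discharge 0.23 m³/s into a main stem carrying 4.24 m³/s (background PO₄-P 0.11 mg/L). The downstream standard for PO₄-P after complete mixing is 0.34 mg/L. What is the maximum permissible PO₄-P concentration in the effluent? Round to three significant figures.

At the limit, (Qr·Cr + Qe·Cₑ)/(Qr + Qe) = 0.34:
Cₑ = (4.470·0.34 − 4.240·0.1100) / 0.2300 = 4.580 mg/L.

4.58 mg/L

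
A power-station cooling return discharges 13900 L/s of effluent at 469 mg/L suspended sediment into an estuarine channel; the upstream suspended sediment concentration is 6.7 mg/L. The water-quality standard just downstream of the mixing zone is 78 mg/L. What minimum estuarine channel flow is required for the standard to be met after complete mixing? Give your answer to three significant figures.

76200 L/s

Set C_mix = 78: (Q·6.700 + 13900·469.0) / (Q + 13900) = 78
→ Q = 13900·(469.0 − 78)/(78 − 6.700) = 76230 L/s.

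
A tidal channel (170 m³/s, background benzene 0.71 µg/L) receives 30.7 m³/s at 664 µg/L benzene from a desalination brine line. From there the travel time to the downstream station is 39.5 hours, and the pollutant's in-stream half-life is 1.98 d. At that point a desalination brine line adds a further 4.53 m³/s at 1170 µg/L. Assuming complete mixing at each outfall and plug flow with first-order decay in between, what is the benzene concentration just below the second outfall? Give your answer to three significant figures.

After mixing, C = (170.0·0.7100 + 30.70·664.0) / 200.7 = 20510/200.7 = 102.2 µg/L; combined flow 200.7 m³/s.
Half-life 1.98 d → k = ln 2 / 1.98 = 0.3501 d⁻¹.
After decay, C = 102.2 × e^(−kt) = 102.2 × 0.5621 = 57.42 µg/L.
At the second outfall, C = (200.7·57.42 + 4.530·1170) / (200.7 + 4.530) = 81.98 µg/L.

82.0 µg/L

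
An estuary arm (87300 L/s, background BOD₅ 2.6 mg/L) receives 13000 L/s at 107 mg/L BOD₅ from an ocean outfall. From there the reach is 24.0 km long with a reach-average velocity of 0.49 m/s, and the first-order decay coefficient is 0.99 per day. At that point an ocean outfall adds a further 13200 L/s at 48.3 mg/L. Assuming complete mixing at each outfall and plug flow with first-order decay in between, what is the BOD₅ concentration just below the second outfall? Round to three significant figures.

Flow-weighted average: C = (87300·2.600 + 13000·107.0) / 100300 = 1618000/100300 = 16.13 mg/L; combined flow 100300 L/s.
Travel time t = 24.0·1000 / 0.49 = 48980 s = 13.61 h.
First-order decay: C = 16.13·exp(−k·t) = 16.13·0.5705 = 9.203 mg/L.
Second outfall: C = (100300·9.203 + 13200·48.30)/113500 = 13.75 mg/L.

13.8 mg/L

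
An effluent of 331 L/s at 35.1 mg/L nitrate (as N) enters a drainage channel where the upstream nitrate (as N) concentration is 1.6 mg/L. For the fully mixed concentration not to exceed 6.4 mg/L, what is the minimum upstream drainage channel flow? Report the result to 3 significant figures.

1980 L/s

Set C_mix = 6.4: (Q·1.600 + 331.0·35.10) / (Q + 331.0) = 6.4
→ Q = 331.0·(35.10 − 6.4)/(6.4 − 1.600) = 1979 L/s.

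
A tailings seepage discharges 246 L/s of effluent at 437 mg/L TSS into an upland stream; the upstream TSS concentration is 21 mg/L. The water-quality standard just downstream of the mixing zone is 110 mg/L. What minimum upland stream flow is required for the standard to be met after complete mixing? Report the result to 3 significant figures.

Set C_mix = 110: (Q·21.00 + 246.0·437.0) / (Q + 246.0) = 110
→ Q = 246.0·(437.0 − 110)/(110 − 21.00) = 903.8 L/s.

904 L/s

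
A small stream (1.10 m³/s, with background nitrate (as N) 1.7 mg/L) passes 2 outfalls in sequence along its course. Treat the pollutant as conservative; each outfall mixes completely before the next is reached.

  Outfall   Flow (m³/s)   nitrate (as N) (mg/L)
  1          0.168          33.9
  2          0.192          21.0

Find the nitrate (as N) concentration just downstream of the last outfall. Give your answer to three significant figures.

7.94 mg/L

After outfall 1: Q = 1.100 + 0.1680 = 1.268 m³/s; C = (1.100·1.700 + 0.1680·33.90)/1.268 = 5.966 mg/L.
After outfall 2: Q = 1.268 + 0.1920 = 1.460 m³/s; C = (1.268·5.966 + 0.1920·21.00)/1.460 = 7.943 mg/L.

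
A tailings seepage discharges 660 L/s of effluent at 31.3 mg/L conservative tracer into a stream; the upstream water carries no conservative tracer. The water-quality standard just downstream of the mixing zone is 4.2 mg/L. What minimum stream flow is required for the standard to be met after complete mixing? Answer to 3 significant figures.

4260 L/s

Set C_mix = 4.2: (Q·0 + 660.0·31.30) / (Q + 660.0) = 4.2
→ Q = 660.0·(31.30 − 4.2)/(4.2 − 0) = 4259 L/s.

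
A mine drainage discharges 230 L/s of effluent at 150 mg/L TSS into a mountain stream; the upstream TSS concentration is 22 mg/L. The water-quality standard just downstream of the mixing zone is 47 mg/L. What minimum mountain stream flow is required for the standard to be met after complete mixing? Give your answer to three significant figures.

Set C_mix = 47: (Q·22.00 + 230.0·150.0) / (Q + 230.0) = 47
→ Q = 230.0·(150.0 − 47)/(47 − 22.00) = 947.6 L/s.

948 L/s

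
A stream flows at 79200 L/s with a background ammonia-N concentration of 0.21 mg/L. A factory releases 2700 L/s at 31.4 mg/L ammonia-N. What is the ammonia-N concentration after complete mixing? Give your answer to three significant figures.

1.24 mg/L

Mass balance: C = (79200·0.2100 + 2700·31.40) / 81900 = 101400/81900 = 1.238 mg/L.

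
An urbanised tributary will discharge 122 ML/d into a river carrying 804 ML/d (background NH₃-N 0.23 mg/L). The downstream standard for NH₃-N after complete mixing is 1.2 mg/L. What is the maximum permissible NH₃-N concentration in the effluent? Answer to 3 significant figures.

7.59 mg/L

At the limit, (Qr·Cr + Qe·Cₑ)/(Qr + Qe) = 1.2:
Cₑ = (926.0·1.2 − 804.0·0.2300) / 122.0 = 7.592 mg/L.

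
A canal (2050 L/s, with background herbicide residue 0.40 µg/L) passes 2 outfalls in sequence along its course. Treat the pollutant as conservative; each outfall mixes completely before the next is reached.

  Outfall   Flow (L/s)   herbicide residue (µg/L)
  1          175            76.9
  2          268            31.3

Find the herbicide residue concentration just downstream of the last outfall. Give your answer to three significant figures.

9.09 µg/L

After outfall 1: Q = 2050 + 175.0 = 2225 L/s; C = (2050·0.4000 + 175.0·76.90)/2225 = 6.417 µg/L.
After outfall 2: Q = 2225 + 268.0 = 2493 L/s; C = (2225·6.417 + 268.0·31.30)/2493 = 9.092 µg/L.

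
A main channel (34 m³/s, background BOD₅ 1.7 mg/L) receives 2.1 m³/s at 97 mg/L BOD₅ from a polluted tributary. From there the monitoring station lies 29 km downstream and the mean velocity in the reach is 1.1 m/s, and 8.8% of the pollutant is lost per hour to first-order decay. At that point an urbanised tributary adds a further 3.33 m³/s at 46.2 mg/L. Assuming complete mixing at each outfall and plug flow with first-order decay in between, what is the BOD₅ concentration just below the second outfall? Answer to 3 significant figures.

7.28 mg/L

Conservation of mass: C = (34.00·1.700 + 2.100·97.00) / 36.10 = 261.5/36.10 = 7.244 mg/L; combined flow 36.10 m³/s.
Travel time t = 29·1000 / 1.1 = 26360 s = 7.323 h.
8.8%/h lost → k = −ln(1 − 0.088) = 0.09212 h⁻¹.
First-order decay: C = 7.244·exp(−k·t) = 7.244·0.5094 = 3.690 mg/L.
Second outfall: C = (36.10·3.690 + 3.330·46.20)/39.43 = 7.280 mg/L.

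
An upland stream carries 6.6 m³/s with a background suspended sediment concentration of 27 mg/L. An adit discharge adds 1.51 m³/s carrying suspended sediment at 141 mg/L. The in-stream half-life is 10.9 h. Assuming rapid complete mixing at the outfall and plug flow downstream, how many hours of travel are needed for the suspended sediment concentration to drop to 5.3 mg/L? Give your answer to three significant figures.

Mass balance: C = (6.600·27.00 + 1.510·141.0) / 8.110 = 391.1/8.110 = 48.23 mg/L.
Half-life 10.9 h → k = ln 2 / 10.9 = 0.06359 h⁻¹ = 1.526 d⁻¹.
48.23·exp(−k·t) = 5.3 → t = ln(48.23/5.3)/k = 125000 s = 34.72 h.

34.7 h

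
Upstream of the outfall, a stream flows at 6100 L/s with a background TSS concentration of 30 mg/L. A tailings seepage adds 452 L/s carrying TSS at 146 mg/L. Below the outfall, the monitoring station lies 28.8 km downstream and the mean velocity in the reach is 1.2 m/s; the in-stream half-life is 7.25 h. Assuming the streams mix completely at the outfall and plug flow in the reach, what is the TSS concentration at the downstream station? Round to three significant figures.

After mixing, C = (6100·30.00 + 452.0·146.0) / 6552 = 249000/6552 = 38.00 mg/L.
Travel time t = 28.8·1000 / 1.2 = 24000 s = 6.667 h.
Half-life 7.25 h → k = ln 2 / 7.25 = 0.09561 h⁻¹ = 2.295 d⁻¹.
First-order decay: C = 38.00·exp(−k·t) = 38.00·0.5287 = 20.09 mg/L.

20.1 mg/L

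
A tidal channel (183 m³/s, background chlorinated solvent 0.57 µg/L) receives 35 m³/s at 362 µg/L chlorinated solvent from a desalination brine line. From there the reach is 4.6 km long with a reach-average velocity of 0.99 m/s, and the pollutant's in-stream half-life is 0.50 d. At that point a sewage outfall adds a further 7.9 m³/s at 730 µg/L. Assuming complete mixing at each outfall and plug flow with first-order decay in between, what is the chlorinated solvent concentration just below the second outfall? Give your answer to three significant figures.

78.0 µg/L

Mixed concentration C = ΣQC/ΣQ = (183.0·0.5700 + 35.00·362.0) / 218.0 = 12770/218.0 = 58.60 µg/L; combined flow 218.0 m³/s.
Travel time t = 4.6·1000 / 0.99 = 4646 s = 1.291 h.
Half-life 0.50 d → k = ln 2 / 0.50 = 1.386 d⁻¹.
First-order decay: C = 58.60·exp(−k·t) = 58.60·0.9282 = 54.39 µg/L.
Second outfall: C = (218.0·54.39 + 7.900·730.0)/225.9 = 78.01 µg/L.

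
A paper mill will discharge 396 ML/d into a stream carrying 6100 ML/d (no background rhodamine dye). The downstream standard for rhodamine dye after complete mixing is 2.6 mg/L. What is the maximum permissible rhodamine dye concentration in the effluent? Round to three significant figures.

At the limit, (Qr·Cr + Qe·Cₑ)/(Qr + Qe) = 2.6:
Cₑ = (6496·2.6 − 6100·0) / 396.0 = 42.65 mg/L.

42.7 mg/L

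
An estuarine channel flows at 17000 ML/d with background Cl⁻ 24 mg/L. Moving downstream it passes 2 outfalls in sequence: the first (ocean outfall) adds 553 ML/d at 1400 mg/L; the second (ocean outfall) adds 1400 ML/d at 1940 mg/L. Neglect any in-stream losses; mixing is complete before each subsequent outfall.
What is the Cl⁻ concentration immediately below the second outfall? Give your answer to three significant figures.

After outfall 1: Q = 17000 + 553.0 = 17550 ML/d; C = (17000·24.00 + 553.0·1400)/17550 = 67.35 mg/L.
After outfall 2: Q = 17550 + 1400 = 18950 ML/d; C = (17550·67.35 + 1400·1940)/18950 = 205.7 mg/L.

206 mg/L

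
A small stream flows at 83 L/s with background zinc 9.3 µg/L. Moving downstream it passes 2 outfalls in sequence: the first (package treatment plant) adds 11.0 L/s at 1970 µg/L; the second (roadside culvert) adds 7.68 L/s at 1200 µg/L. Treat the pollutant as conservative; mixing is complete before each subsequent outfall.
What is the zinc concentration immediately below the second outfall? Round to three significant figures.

Outfall 1: combined Q = 94.00 L/s; C = (83.00·9.300 + 11.00·1970)/94.00 = 238.7 µg/L.
Outfall 2: combined Q = 101.7 L/s; C = (94.00·238.7 + 7.680·1200)/101.7 = 311.3 µg/L.

311 µg/L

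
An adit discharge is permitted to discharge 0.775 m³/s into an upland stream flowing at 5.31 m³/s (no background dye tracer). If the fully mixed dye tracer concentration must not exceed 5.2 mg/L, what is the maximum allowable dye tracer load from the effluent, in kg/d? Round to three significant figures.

2730 kg/d

Mass balance at the limit: 5.310·0 + 0.7750·Cₑ = 6.085·5.2 → Cₑ = 40.83 mg/L.
Load = 0.7750 m³/s × 40.83 g/m³ × 86 400 s/d = 2734 kg/d.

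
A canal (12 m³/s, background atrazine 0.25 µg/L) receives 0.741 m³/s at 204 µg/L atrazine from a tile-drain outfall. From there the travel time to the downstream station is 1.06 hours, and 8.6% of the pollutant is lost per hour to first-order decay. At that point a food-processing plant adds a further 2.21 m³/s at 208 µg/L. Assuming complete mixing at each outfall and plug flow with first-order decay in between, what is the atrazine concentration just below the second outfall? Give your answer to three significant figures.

40.1 µg/L

Conservation of mass: C = (12.00·0.2500 + 0.7410·204.0) / 12.74 = 154.2/12.74 = 12.10 µg/L; combined flow 12.74 m³/s.
8.6%/h lost → k = −ln(1 − 0.086) = 0.08992 h⁻¹.
After decay, C = 12.10 × e^(−kt) = 12.10 × 0.9091 = 11.00 µg/L.
Second outfall: C = (12.74·11.00 + 2.210·208.0)/14.95 = 40.12 µg/L.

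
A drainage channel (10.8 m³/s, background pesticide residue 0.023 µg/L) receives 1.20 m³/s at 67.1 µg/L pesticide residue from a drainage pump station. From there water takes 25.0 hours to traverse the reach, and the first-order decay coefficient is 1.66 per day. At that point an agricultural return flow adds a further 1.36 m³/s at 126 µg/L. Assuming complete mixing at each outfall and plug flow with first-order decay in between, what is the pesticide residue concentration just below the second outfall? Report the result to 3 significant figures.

Conservation of mass: C = (10.80·0.02300 + 1.200·67.10) / 12.00 = 80.77/12.00 = 6.731 µg/L; combined flow 12.00 m³/s.
Decay over the reach: 6.731·exp(−kt) = 6.731·0.1774 = 1.194 µg/L.
At the second outfall, C = (12.00·1.194 + 1.360·126.0) / (12.00 + 1.360) = 13.90 µg/L.

13.9 µg/L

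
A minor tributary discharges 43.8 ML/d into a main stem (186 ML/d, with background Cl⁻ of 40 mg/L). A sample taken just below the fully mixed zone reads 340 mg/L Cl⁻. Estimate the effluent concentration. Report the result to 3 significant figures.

1610 mg/L

Mass balance: 186.0·40.00 + 43.80·Cₑ = 229.8·340.0
→ Cₑ = (229.8·340.0 − 186.0·40.00) / 43.80 = 1614 mg/L.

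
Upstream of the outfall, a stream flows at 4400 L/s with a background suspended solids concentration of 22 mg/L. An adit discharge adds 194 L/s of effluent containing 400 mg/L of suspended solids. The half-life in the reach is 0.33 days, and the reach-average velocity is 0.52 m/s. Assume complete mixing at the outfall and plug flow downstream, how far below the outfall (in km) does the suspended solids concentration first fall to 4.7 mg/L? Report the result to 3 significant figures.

Mixed concentration C = ΣQC/ΣQ = (4400·22.00 + 194.0·400.0) / 4594 = 174400/4594 = 37.96 mg/L.
Half-life 0.33 d → k = ln 2 / 0.33 = 2.100 d⁻¹.
Set 37.96·exp(−k·t) = 4.7 → t = ln(37.96/4.7)/k = 85930 s = 23.87 h.
Distance = v·t = 0.52·85930 = 44680 m = 44.68 km.

44.7 km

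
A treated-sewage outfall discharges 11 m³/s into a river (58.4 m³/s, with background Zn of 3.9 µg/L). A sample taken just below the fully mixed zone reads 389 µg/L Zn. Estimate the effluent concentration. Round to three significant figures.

Mass balance: 58.40·3.900 + 11.00·Cₑ = 69.40·389.0
→ Cₑ = (69.40·389.0 − 58.40·3.900) / 11.00 = 2434 µg/L.

2430 µg/L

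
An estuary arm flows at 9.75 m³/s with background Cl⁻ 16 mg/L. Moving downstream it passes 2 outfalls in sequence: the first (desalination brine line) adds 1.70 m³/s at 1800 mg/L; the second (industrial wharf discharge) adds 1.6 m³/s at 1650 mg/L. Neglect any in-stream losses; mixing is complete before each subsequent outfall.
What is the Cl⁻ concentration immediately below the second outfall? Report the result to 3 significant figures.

After outfall 1: Q = 9.750 + 1.700 = 11.45 m³/s; C = (9.750·16.00 + 1.700·1800)/11.45 = 280.9 mg/L.
After outfall 2: Q = 11.45 + 1.600 = 13.05 m³/s; C = (11.45·280.9 + 1.600·1650)/13.05 = 448.7 mg/L.

449 mg/L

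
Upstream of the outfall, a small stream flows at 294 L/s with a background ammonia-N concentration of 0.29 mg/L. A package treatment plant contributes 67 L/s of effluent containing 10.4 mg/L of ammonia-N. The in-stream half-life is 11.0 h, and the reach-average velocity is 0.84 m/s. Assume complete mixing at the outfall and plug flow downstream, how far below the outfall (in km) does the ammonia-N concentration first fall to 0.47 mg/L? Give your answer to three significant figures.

After mixing, C = (294.0·0.2900 + 67.00·10.40) / 361.0 = 782.1/361.0 = 2.166 mg/L.
Half-life 11.0 h → k = ln 2 / 11.0 = 0.06301 h⁻¹ = 1.512 d⁻¹.
Set 2.166·exp(−k·t) = 0.47 → t = ln(2.166/0.47)/k = 87300 s = 24.25 h.
Distance = v·t = 0.84·87300 = 73330 m = 73.33 km.

73.3 km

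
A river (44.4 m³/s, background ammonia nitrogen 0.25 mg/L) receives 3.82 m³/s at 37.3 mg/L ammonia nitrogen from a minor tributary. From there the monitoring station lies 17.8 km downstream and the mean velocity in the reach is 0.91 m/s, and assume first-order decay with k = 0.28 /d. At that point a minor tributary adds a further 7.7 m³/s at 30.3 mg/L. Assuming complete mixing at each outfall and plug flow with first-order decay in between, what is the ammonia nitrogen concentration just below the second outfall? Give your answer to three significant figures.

6.75 mg/L

After mixing, C = (44.40·0.2500 + 3.820·37.30) / 48.22 = 153.6/48.22 = 3.185 mg/L; combined flow 48.22 m³/s.
Travel time t = 17.8·1000 / 0.91 = 19560 s = 5.433 h.
Decay over the reach: 3.185·exp(−kt) = 3.185·0.9386 = 2.989 mg/L.
At the second outfall, C = (48.22·2.989 + 7.700·30.30) / (48.22 + 7.700) = 6.750 mg/L.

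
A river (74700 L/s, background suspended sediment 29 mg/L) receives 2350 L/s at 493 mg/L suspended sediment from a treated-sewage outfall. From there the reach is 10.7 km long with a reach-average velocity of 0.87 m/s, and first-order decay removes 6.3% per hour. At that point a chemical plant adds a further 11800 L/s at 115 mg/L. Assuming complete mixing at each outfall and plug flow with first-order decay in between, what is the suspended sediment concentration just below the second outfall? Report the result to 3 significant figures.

Mass balance: C = (74700·29.00 + 2350·493.0) / 77050 = 3325000/77050 = 43.15 mg/L; combined flow 77050 L/s.
Travel time t = 10.7·1000 / 0.87 = 12300 s = 3.416 h.
6.3%/h lost → k = −ln(1 − 0.063) = 0.06507 h⁻¹.
First-order decay: C = 43.15·exp(−k·t) = 43.15·0.8007 = 34.55 mg/L.
At the second outfall, C = (77050·34.55 + 11800·115.0) / (77050 + 11800) = 45.23 mg/L.

45.2 mg/L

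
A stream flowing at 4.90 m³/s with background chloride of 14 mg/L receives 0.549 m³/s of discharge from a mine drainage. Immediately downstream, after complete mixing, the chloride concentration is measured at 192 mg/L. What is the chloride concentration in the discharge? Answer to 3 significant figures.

1780 mg/L

Mass balance: 4.900·14.00 + 0.5490·Cₑ = 5.449·192.0
→ Cₑ = (5.449·192.0 − 4.900·14.00) / 0.5490 = 1781 mg/L.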